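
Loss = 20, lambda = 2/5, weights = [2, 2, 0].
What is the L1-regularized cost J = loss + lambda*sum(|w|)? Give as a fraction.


L1 norm = sum(|w|) = 4. J = 20 + 2/5 * 4 = 108/5.

108/5


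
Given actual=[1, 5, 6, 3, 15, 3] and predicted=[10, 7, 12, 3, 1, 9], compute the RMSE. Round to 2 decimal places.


MSE = 58.8333. RMSE = sqrt(58.8333) = 7.67.

7.67


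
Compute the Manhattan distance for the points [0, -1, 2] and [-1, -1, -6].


d = sum of absolute differences: |0--1|=1 + |-1--1|=0 + |2--6|=8 = 9.

9


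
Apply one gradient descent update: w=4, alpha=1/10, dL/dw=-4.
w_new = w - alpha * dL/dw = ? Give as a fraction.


w_new = 4 - 1/10 * -4 = 4 - -2/5 = 22/5.

22/5


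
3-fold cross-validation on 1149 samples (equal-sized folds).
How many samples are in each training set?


Each validation fold has 1149/3 = 383 samples. Training set = 1149 - 383 = 766.

766


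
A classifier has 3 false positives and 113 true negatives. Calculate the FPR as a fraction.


FPR = FP / (FP + TN) = 3 / 116 = 3/116.

3/116


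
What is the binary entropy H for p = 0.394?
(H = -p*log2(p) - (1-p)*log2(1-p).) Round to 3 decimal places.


H = -0.394*log2(0.394) - 0.606*log2(0.606) = 0.967.

0.967


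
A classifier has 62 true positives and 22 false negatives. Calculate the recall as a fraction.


Recall = TP / (TP + FN) = 62 / 84 = 31/42.

31/42


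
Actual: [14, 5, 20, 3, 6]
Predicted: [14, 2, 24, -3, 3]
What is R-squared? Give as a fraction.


Mean(y) = 48/5. SS_res = 70. SS_tot = 1026/5. R^2 = 1 - 70/(1026/5) = 338/513.

338/513


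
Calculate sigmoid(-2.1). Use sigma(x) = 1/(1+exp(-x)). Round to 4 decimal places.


sigma(-2.1) = 1/(1+e^(2.1)) = 1/(1+8.166170) = 1/9.166170 = 0.1091.

0.1091


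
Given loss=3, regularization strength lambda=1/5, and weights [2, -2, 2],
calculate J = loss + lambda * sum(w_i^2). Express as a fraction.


L2 sq norm = sum(w^2) = 12. J = 3 + 1/5 * 12 = 27/5.

27/5


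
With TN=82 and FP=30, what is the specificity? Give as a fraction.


Specificity = TN / (TN + FP) = 82 / 112 = 41/56.

41/56


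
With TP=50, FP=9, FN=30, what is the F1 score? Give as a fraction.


Precision = 50/59 = 50/59. Recall = 50/80 = 5/8. F1 = 2*P*R/(P+R) = 100/139.

100/139


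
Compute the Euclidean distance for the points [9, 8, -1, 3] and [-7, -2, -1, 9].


d = sqrt(sum of squared differences). (9--7)^2=256, (8--2)^2=100, (-1--1)^2=0, (3-9)^2=36. Sum = 392.

sqrt(392)


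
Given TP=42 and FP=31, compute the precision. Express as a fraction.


Precision = TP / (TP + FP) = 42 / 73 = 42/73.

42/73


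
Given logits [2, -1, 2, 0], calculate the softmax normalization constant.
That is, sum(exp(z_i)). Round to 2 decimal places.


Denom = e^2=7.3891 + e^-1=0.3679 + e^2=7.3891 + e^0=1.0000. Sum = 16.1461, which rounds to 16.15.

16.15


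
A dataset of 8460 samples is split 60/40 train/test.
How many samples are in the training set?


Test set = 8460 * 40% = 3384. Training set = 8460 - 3384 = 5076.

5076


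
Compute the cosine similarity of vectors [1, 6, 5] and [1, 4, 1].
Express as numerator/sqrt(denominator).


dot = 30. |a|^2 = 62, |b|^2 = 18. cos = 30/sqrt(1116).

30/sqrt(1116)


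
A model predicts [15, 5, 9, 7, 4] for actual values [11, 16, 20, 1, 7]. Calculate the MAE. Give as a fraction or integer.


MAE = (1/5) * (|11-15|=4 + |16-5|=11 + |20-9|=11 + |1-7|=6 + |7-4|=3). Sum = 35. MAE = 7.

7


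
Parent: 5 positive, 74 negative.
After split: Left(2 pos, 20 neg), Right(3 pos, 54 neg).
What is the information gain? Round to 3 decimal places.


H(parent) = 0.3404. H(left) = 0.4395, H(right) = 0.2975. Weighted = (22/79)*0.4395 + (57/79)*0.2975 = 0.3370. IG = 0.3404 - 0.3370 = 0.0034, which rounds to 0.003.

0.003


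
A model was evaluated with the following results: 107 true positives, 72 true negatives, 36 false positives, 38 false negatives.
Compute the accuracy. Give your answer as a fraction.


Accuracy = (TP + TN) / (TP + TN + FP + FN) = (107 + 72) / 253 = 179/253.

179/253


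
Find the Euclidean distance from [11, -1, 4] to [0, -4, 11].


d = sqrt(sum of squared differences). (11-0)^2=121, (-1--4)^2=9, (4-11)^2=49. Sum = 179.

sqrt(179)


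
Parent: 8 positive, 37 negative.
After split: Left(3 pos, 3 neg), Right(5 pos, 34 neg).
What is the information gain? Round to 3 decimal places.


H(parent) = 0.6752. H(left) = 1.0000, H(right) = 0.5525. Weighted = (6/45)*1.0000 + (39/45)*0.5525 = 0.6122. IG = 0.6752 - 0.6122 = 0.0630, which rounds to 0.063.

0.063


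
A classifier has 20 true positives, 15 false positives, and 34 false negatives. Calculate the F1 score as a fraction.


Precision = 20/35 = 4/7. Recall = 20/54 = 10/27. F1 = 2*P*R/(P+R) = 40/89.

40/89


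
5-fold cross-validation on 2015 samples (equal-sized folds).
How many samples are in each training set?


Each validation fold has 2015/5 = 403 samples. Training set = 2015 - 403 = 1612.

1612


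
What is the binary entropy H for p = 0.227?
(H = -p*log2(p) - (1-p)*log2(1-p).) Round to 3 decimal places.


H = -0.227*log2(0.227) - 0.773*log2(0.773) = 0.773.

0.773


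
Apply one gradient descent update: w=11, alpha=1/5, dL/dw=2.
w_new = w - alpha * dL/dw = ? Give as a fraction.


w_new = 11 - 1/5 * 2 = 11 - 2/5 = 53/5.

53/5


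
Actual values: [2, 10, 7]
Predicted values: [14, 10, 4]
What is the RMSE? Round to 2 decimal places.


MSE = 51.0000. RMSE = sqrt(51.0000) = 7.14.

7.14


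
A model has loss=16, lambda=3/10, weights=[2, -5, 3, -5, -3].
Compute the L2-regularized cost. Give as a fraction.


L2 sq norm = sum(w^2) = 72. J = 16 + 3/10 * 72 = 188/5.

188/5


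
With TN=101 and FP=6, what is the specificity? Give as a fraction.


Specificity = TN / (TN + FP) = 101 / 107 = 101/107.

101/107


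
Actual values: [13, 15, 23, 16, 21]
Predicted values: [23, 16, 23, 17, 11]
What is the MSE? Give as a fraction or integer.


MSE = (1/5) * ((13-23)^2=100 + (15-16)^2=1 + (23-23)^2=0 + (16-17)^2=1 + (21-11)^2=100). Sum = 202. MSE = 202/5.

202/5


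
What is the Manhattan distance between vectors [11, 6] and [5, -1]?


d = sum of absolute differences: |11-5|=6 + |6--1|=7 = 13.

13


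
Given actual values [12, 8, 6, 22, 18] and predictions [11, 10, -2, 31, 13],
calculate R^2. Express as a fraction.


Mean(y) = 66/5. SS_res = 175. SS_tot = 904/5. R^2 = 1 - 175/(904/5) = 29/904.

29/904


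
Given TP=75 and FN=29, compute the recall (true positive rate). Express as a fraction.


Recall = TP / (TP + FN) = 75 / 104 = 75/104.

75/104


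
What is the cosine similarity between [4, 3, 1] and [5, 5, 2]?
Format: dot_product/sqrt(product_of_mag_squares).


dot = 37. |a|^2 = 26, |b|^2 = 54. cos = 37/sqrt(1404).

37/sqrt(1404)


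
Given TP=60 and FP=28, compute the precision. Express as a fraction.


Precision = TP / (TP + FP) = 60 / 88 = 15/22.

15/22


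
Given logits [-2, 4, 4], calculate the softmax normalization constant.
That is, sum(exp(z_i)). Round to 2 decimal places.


Denom = e^-2=0.1353 + e^4=54.5982 + e^4=54.5982. Sum = 109.3317, which rounds to 109.33.

109.33


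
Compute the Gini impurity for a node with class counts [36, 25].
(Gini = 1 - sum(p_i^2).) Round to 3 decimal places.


Total = 61. Proportions: 36/61, 25/61. sum(p_i^2) = 0.5163. Gini = 1 - 0.5163 = 0.4837, which rounds to 0.484.

0.484


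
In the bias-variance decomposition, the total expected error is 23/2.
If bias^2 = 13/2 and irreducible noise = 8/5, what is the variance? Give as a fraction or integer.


Total error = bias^2 + variance + irreducible noise. So variance = 23/2 - 13/2 - 8/5 = 17/5.

17/5


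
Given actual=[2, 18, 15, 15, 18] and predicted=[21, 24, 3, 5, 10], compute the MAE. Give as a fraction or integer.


MAE = (1/5) * (|2-21|=19 + |18-24|=6 + |15-3|=12 + |15-5|=10 + |18-10|=8). Sum = 55. MAE = 11.

11


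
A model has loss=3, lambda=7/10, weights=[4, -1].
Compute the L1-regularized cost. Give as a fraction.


L1 norm = sum(|w|) = 5. J = 3 + 7/10 * 5 = 13/2.

13/2


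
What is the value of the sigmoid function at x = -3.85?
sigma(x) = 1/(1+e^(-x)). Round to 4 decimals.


sigma(-3.85) = 1/(1+e^(3.85)) = 1/(1+46.993063) = 1/47.993063 = 0.0208.

0.0208


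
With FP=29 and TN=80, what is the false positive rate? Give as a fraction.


FPR = FP / (FP + TN) = 29 / 109 = 29/109.

29/109


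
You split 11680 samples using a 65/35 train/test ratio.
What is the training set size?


Test set = 11680 * 35% = 4088. Training set = 11680 - 4088 = 7592.

7592


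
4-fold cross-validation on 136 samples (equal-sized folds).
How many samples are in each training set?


Each validation fold has 136/4 = 34 samples. Training set = 136 - 34 = 102.

102


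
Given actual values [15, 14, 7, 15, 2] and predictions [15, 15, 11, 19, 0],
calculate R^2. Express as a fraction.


Mean(y) = 53/5. SS_res = 37. SS_tot = 686/5. R^2 = 1 - 37/(686/5) = 501/686.

501/686


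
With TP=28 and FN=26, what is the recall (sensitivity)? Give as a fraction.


Recall = TP / (TP + FN) = 28 / 54 = 14/27.

14/27


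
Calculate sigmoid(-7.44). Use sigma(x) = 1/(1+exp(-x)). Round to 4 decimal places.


sigma(-7.44) = 1/(1+e^(7.44)) = 1/(1+1702.750221) = 1/1703.750221 = 0.0006.

0.0006


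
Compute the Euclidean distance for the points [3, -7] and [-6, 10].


d = sqrt(sum of squared differences). (3--6)^2=81, (-7-10)^2=289. Sum = 370.

sqrt(370)


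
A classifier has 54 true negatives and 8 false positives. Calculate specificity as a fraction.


Specificity = TN / (TN + FP) = 54 / 62 = 27/31.

27/31


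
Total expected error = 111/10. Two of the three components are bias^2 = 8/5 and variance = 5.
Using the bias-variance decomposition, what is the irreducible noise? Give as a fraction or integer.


Total error = bias^2 + variance + irreducible noise. So irreducible noise = 111/10 - 8/5 - 5 = 9/2.

9/2


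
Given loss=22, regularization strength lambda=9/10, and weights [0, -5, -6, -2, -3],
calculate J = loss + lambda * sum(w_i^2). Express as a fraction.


L2 sq norm = sum(w^2) = 74. J = 22 + 9/10 * 74 = 443/5.

443/5


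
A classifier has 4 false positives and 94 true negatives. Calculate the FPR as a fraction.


FPR = FP / (FP + TN) = 4 / 98 = 2/49.

2/49


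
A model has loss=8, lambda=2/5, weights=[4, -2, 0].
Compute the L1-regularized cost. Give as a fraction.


L1 norm = sum(|w|) = 6. J = 8 + 2/5 * 6 = 52/5.

52/5


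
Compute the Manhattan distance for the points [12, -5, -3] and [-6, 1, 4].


d = sum of absolute differences: |12--6|=18 + |-5-1|=6 + |-3-4|=7 = 31.

31


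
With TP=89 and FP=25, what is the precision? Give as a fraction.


Precision = TP / (TP + FP) = 89 / 114 = 89/114.

89/114


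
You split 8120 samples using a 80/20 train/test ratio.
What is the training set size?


Test set = 8120 * 20% = 1624. Training set = 8120 - 1624 = 6496.

6496


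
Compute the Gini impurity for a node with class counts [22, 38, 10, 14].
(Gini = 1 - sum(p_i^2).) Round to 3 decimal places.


Total = 84. Proportions: 22/84, 38/84, 10/84, 14/84. sum(p_i^2) = 0.3152. Gini = 1 - 0.3152 = 0.6848, which rounds to 0.685.

0.685


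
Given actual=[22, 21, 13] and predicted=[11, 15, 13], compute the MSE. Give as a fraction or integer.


MSE = (1/3) * ((22-11)^2=121 + (21-15)^2=36 + (13-13)^2=0). Sum = 157. MSE = 157/3.

157/3


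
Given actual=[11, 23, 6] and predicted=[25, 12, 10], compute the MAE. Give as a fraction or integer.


MAE = (1/3) * (|11-25|=14 + |23-12|=11 + |6-10|=4). Sum = 29. MAE = 29/3.

29/3


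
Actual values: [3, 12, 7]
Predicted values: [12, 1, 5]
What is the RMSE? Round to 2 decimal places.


MSE = 68.6667. RMSE = sqrt(68.6667) = 8.29.

8.29


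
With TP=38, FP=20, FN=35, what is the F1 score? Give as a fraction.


Precision = 38/58 = 19/29. Recall = 38/73 = 38/73. F1 = 2*P*R/(P+R) = 76/131.

76/131


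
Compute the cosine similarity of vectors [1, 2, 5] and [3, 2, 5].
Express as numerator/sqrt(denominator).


dot = 32. |a|^2 = 30, |b|^2 = 38. cos = 32/sqrt(1140).

32/sqrt(1140)


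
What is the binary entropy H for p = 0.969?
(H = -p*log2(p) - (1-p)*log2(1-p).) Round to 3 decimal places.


H = -0.969*log2(0.969) - 0.031*log2(0.031) = 0.199.

0.199


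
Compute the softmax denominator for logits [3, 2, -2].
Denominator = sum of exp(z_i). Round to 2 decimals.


Denom = e^3=20.0855 + e^2=7.3891 + e^-2=0.1353. Sum = 27.6099, which rounds to 27.61.

27.61


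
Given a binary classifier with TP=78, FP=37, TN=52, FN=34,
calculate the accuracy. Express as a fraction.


Accuracy = (TP + TN) / (TP + TN + FP + FN) = (78 + 52) / 201 = 130/201.

130/201


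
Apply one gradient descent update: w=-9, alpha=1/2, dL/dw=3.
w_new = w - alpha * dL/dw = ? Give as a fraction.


w_new = -9 - 1/2 * 3 = -9 - 3/2 = -21/2.

-21/2


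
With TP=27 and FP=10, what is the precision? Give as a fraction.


Precision = TP / (TP + FP) = 27 / 37 = 27/37.

27/37


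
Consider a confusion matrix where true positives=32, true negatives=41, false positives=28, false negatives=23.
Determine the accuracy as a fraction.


Accuracy = (TP + TN) / (TP + TN + FP + FN) = (32 + 41) / 124 = 73/124.

73/124


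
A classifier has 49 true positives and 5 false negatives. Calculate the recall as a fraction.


Recall = TP / (TP + FN) = 49 / 54 = 49/54.

49/54


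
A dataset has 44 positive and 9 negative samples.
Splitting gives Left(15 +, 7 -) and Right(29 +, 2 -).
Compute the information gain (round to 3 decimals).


H(parent) = 0.6573. H(left) = 0.9024, H(right) = 0.3451. Weighted = (22/53)*0.9024 + (31/53)*0.3451 = 0.5764. IG = 0.6573 - 0.5764 = 0.0809, which rounds to 0.081.

0.081


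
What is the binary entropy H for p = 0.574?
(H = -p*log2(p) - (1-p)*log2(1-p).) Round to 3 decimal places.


H = -0.574*log2(0.574) - 0.426*log2(0.426) = 0.984.

0.984


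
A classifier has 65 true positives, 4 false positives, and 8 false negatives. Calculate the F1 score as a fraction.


Precision = 65/69 = 65/69. Recall = 65/73 = 65/73. F1 = 2*P*R/(P+R) = 65/71.

65/71


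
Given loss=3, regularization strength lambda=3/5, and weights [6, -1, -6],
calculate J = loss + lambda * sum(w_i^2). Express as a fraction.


L2 sq norm = sum(w^2) = 73. J = 3 + 3/5 * 73 = 234/5.

234/5


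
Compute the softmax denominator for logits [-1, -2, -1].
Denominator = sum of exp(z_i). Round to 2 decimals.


Denom = e^-1=0.3679 + e^-2=0.1353 + e^-1=0.3679. Sum = 0.8711, which rounds to 0.87.

0.87


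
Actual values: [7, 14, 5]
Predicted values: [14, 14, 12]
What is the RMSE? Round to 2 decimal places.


MSE = 32.6667. RMSE = sqrt(32.6667) = 5.72.

5.72


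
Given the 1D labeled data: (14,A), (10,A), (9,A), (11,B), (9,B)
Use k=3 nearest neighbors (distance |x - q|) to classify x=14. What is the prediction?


Distances: |14-14|=0, |10-14|=4, |9-14|=5, |11-14|=3, |9-14|=5. 3 nearest: (14,A), (11,B), (10,A). Counts: {'A': 2, 'B': 1}. Majority class: A.

A


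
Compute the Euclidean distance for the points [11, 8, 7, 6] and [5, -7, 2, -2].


d = sqrt(sum of squared differences). (11-5)^2=36, (8--7)^2=225, (7-2)^2=25, (6--2)^2=64. Sum = 350.

sqrt(350)


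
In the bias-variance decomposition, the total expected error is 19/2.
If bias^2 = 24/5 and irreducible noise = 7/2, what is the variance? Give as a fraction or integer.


Total error = bias^2 + variance + irreducible noise. So variance = 19/2 - 24/5 - 7/2 = 6/5.

6/5


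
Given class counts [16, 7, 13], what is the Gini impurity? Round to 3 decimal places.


Total = 36. Proportions: 16/36, 7/36, 13/36. sum(p_i^2) = 0.3657. Gini = 1 - 0.3657 = 0.6343, which rounds to 0.634.

0.634


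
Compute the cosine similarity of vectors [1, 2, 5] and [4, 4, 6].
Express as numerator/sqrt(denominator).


dot = 42. |a|^2 = 30, |b|^2 = 68. cos = 42/sqrt(2040).

42/sqrt(2040)


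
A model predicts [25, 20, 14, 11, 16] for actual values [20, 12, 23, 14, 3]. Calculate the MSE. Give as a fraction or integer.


MSE = (1/5) * ((20-25)^2=25 + (12-20)^2=64 + (23-14)^2=81 + (14-11)^2=9 + (3-16)^2=169). Sum = 348. MSE = 348/5.

348/5


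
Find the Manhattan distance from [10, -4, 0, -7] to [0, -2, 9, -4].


d = sum of absolute differences: |10-0|=10 + |-4--2|=2 + |0-9|=9 + |-7--4|=3 = 24.

24


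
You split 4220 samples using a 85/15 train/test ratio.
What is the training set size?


Test set = 4220 * 15% = 633. Training set = 4220 - 633 = 3587.

3587


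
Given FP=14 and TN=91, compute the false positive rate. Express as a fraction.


FPR = FP / (FP + TN) = 14 / 105 = 2/15.

2/15


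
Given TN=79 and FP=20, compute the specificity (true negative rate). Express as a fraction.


Specificity = TN / (TN + FP) = 79 / 99 = 79/99.

79/99


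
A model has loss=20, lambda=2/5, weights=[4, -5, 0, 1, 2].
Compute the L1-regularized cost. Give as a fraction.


L1 norm = sum(|w|) = 12. J = 20 + 2/5 * 12 = 124/5.

124/5


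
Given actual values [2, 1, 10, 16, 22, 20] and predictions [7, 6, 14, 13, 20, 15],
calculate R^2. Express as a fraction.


Mean(y) = 71/6. SS_res = 104. SS_tot = 2429/6. R^2 = 1 - 104/(2429/6) = 1805/2429.

1805/2429


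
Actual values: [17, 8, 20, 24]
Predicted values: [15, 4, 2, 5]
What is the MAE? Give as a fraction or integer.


MAE = (1/4) * (|17-15|=2 + |8-4|=4 + |20-2|=18 + |24-5|=19). Sum = 43. MAE = 43/4.

43/4


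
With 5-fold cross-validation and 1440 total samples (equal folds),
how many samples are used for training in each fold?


Each validation fold has 1440/5 = 288 samples. Training set = 1440 - 288 = 1152.

1152


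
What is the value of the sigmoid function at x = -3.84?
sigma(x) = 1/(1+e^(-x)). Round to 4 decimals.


sigma(-3.84) = 1/(1+e^(3.84)) = 1/(1+46.525474) = 1/47.525474 = 0.0210.

0.0210


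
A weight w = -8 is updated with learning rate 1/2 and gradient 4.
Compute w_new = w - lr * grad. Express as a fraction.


w_new = -8 - 1/2 * 4 = -8 - 2 = -10.

-10


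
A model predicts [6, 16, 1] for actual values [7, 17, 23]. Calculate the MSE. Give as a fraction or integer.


MSE = (1/3) * ((7-6)^2=1 + (17-16)^2=1 + (23-1)^2=484). Sum = 486. MSE = 162.

162


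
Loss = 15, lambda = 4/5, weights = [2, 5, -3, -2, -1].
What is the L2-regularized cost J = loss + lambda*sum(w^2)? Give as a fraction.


L2 sq norm = sum(w^2) = 43. J = 15 + 4/5 * 43 = 247/5.

247/5


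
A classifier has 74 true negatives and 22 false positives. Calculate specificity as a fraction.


Specificity = TN / (TN + FP) = 74 / 96 = 37/48.

37/48


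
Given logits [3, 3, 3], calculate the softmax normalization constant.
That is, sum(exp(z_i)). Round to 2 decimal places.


Denom = e^3=20.0855 + e^3=20.0855 + e^3=20.0855. Sum = 60.2565, which rounds to 60.26.

60.26


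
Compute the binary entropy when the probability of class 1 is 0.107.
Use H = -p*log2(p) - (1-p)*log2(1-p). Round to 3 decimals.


H = -0.107*log2(0.107) - 0.893*log2(0.893) = 0.491.

0.491


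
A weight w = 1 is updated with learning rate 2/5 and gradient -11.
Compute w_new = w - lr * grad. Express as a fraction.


w_new = 1 - 2/5 * -11 = 1 - -22/5 = 27/5.

27/5


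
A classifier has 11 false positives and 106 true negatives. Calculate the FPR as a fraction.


FPR = FP / (FP + TN) = 11 / 117 = 11/117.

11/117


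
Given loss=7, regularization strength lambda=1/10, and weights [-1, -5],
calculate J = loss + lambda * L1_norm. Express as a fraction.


L1 norm = sum(|w|) = 6. J = 7 + 1/10 * 6 = 38/5.

38/5


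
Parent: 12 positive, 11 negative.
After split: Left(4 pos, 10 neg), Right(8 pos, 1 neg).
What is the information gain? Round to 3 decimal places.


H(parent) = 0.9986. H(left) = 0.8631, H(right) = 0.5033. Weighted = (14/23)*0.8631 + (9/23)*0.5033 = 0.7223. IG = 0.9986 - 0.7223 = 0.2763, which rounds to 0.276.

0.276


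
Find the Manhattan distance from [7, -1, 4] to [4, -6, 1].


d = sum of absolute differences: |7-4|=3 + |-1--6|=5 + |4-1|=3 = 11.

11


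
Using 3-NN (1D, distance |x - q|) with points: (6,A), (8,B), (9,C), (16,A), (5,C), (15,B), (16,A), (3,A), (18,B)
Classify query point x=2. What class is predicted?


Distances: |6-2|=4, |8-2|=6, |9-2|=7, |16-2|=14, |5-2|=3, |15-2|=13, |16-2|=14, |3-2|=1, |18-2|=16. 3 nearest: (3,A), (5,C), (6,A). Counts: {'A': 2, 'C': 1}. Majority class: A.

A


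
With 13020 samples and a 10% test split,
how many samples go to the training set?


Test set = 13020 * 10% = 1302. Training set = 13020 - 1302 = 11718.

11718


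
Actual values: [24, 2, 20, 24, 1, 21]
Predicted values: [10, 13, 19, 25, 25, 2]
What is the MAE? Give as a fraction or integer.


MAE = (1/6) * (|24-10|=14 + |2-13|=11 + |20-19|=1 + |24-25|=1 + |1-25|=24 + |21-2|=19). Sum = 70. MAE = 35/3.

35/3


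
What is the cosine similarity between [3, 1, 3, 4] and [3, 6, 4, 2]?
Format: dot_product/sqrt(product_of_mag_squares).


dot = 35. |a|^2 = 35, |b|^2 = 65. cos = 35/sqrt(2275).

35/sqrt(2275)


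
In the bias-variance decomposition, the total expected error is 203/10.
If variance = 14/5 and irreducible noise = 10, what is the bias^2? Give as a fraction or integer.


Total error = bias^2 + variance + irreducible noise. So bias^2 = 203/10 - 14/5 - 10 = 15/2.

15/2


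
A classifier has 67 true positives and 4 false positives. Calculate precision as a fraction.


Precision = TP / (TP + FP) = 67 / 71 = 67/71.

67/71


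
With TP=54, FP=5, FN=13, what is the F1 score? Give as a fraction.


Precision = 54/59 = 54/59. Recall = 54/67 = 54/67. F1 = 2*P*R/(P+R) = 6/7.

6/7


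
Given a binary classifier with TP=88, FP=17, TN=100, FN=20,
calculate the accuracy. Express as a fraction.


Accuracy = (TP + TN) / (TP + TN + FP + FN) = (88 + 100) / 225 = 188/225.

188/225


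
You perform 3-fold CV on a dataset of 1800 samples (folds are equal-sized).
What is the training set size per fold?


Each validation fold has 1800/3 = 600 samples. Training set = 1800 - 600 = 1200.

1200


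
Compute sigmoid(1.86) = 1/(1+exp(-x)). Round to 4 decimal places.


sigma(1.86) = 1/(1+e^(-1.86)) = 1/(1+0.155673) = 1/1.155673 = 0.8653.

0.8653


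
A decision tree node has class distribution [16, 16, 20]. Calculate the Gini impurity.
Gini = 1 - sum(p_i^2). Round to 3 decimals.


Total = 52. Proportions: 16/52, 16/52, 20/52. sum(p_i^2) = 0.3373. Gini = 1 - 0.3373 = 0.6627, which rounds to 0.663.

0.663


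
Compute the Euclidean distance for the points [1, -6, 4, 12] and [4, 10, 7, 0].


d = sqrt(sum of squared differences). (1-4)^2=9, (-6-10)^2=256, (4-7)^2=9, (12-0)^2=144. Sum = 418.

sqrt(418)


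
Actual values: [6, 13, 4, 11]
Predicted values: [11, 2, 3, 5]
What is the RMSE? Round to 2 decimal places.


MSE = 45.7500. RMSE = sqrt(45.7500) = 6.76.

6.76


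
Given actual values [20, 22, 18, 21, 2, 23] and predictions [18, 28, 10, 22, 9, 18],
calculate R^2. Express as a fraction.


Mean(y) = 53/3. SS_res = 179. SS_tot = 928/3. R^2 = 1 - 179/(928/3) = 391/928.

391/928


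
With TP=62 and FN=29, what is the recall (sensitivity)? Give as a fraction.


Recall = TP / (TP + FN) = 62 / 91 = 62/91.

62/91


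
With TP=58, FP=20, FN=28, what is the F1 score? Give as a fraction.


Precision = 58/78 = 29/39. Recall = 58/86 = 29/43. F1 = 2*P*R/(P+R) = 29/41.

29/41


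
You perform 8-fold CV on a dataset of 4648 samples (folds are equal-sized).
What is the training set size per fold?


Each validation fold has 4648/8 = 581 samples. Training set = 4648 - 581 = 4067.

4067


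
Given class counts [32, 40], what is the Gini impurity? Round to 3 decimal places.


Total = 72. Proportions: 32/72, 40/72. sum(p_i^2) = 0.5062. Gini = 1 - 0.5062 = 0.4938, which rounds to 0.494.

0.494


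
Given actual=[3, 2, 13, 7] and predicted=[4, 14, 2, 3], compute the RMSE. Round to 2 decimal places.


MSE = 70.5000. RMSE = sqrt(70.5000) = 8.40.

8.40


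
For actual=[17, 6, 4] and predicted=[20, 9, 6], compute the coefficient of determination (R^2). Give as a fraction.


Mean(y) = 9. SS_res = 22. SS_tot = 98. R^2 = 1 - 22/(98) = 38/49.

38/49


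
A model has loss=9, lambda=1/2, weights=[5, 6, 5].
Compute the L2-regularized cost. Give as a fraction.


L2 sq norm = sum(w^2) = 86. J = 9 + 1/2 * 86 = 52.

52


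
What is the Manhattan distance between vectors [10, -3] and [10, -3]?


d = sum of absolute differences: |10-10|=0 + |-3--3|=0 = 0.

0


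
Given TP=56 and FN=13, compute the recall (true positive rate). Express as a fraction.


Recall = TP / (TP + FN) = 56 / 69 = 56/69.

56/69


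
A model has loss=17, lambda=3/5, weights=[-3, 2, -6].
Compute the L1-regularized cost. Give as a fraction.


L1 norm = sum(|w|) = 11. J = 17 + 3/5 * 11 = 118/5.

118/5


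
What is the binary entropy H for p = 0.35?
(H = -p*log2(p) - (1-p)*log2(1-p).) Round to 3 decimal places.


H = -0.35*log2(0.35) - 0.65*log2(0.65) = 0.934.

0.934


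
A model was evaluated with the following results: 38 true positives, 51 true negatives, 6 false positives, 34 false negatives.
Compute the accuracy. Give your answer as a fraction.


Accuracy = (TP + TN) / (TP + TN + FP + FN) = (38 + 51) / 129 = 89/129.

89/129


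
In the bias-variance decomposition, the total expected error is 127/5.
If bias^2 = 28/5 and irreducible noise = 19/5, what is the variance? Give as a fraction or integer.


Total error = bias^2 + variance + irreducible noise. So variance = 127/5 - 28/5 - 19/5 = 16.

16


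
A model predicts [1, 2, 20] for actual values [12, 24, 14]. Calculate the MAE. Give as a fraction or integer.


MAE = (1/3) * (|12-1|=11 + |24-2|=22 + |14-20|=6). Sum = 39. MAE = 13.

13


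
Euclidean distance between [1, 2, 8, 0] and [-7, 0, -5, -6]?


d = sqrt(sum of squared differences). (1--7)^2=64, (2-0)^2=4, (8--5)^2=169, (0--6)^2=36. Sum = 273.

sqrt(273)


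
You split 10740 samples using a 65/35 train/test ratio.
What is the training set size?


Test set = 10740 * 35% = 3759. Training set = 10740 - 3759 = 6981.

6981


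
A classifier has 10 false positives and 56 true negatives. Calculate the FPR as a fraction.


FPR = FP / (FP + TN) = 10 / 66 = 5/33.

5/33


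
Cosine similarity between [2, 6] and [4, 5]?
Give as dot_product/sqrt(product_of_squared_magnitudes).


dot = 38. |a|^2 = 40, |b|^2 = 41. cos = 38/sqrt(1640).

38/sqrt(1640)


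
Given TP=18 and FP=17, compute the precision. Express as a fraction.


Precision = TP / (TP + FP) = 18 / 35 = 18/35.

18/35


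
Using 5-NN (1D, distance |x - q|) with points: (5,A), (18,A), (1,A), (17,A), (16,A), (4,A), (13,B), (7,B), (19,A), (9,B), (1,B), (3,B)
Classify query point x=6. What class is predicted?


Distances: |5-6|=1, |18-6|=12, |1-6|=5, |17-6|=11, |16-6|=10, |4-6|=2, |13-6|=7, |7-6|=1, |19-6|=13, |9-6|=3, |1-6|=5, |3-6|=3. 5 nearest: (5,A), (7,B), (4,A), (9,B), (3,B). Counts: {'A': 2, 'B': 3}. Majority class: B.

B


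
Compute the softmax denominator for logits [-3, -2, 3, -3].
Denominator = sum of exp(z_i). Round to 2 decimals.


Denom = e^-3=0.0498 + e^-2=0.1353 + e^3=20.0855 + e^-3=0.0498. Sum = 20.3204, which rounds to 20.32.

20.32


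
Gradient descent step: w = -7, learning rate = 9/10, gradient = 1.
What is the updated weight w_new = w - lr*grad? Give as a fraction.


w_new = -7 - 9/10 * 1 = -7 - 9/10 = -79/10.

-79/10


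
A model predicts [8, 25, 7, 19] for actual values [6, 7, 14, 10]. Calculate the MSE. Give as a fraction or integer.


MSE = (1/4) * ((6-8)^2=4 + (7-25)^2=324 + (14-7)^2=49 + (10-19)^2=81). Sum = 458. MSE = 229/2.

229/2


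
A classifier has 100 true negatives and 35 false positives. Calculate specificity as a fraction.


Specificity = TN / (TN + FP) = 100 / 135 = 20/27.

20/27


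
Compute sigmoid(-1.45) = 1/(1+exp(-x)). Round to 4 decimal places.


sigma(-1.45) = 1/(1+e^(1.45)) = 1/(1+4.263115) = 1/5.263115 = 0.1900.

0.1900


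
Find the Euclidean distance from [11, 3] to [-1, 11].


d = sqrt(sum of squared differences). (11--1)^2=144, (3-11)^2=64. Sum = 208.

sqrt(208)


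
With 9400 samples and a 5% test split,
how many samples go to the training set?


Test set = 9400 * 5% = 470. Training set = 9400 - 470 = 8930.

8930


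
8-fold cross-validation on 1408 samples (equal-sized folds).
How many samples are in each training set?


Each validation fold has 1408/8 = 176 samples. Training set = 1408 - 176 = 1232.

1232


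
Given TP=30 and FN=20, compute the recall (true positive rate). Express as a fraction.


Recall = TP / (TP + FN) = 30 / 50 = 3/5.

3/5


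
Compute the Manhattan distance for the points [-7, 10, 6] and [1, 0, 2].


d = sum of absolute differences: |-7-1|=8 + |10-0|=10 + |6-2|=4 = 22.

22


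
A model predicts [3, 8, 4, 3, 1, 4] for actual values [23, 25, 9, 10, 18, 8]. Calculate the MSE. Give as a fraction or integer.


MSE = (1/6) * ((23-3)^2=400 + (25-8)^2=289 + (9-4)^2=25 + (10-3)^2=49 + (18-1)^2=289 + (8-4)^2=16). Sum = 1068. MSE = 178.

178


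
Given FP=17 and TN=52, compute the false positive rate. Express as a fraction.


FPR = FP / (FP + TN) = 17 / 69 = 17/69.

17/69


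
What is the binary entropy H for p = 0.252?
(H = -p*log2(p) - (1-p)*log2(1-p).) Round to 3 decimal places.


H = -0.252*log2(0.252) - 0.748*log2(0.748) = 0.814.

0.814


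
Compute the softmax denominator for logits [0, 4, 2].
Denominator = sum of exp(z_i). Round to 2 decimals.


Denom = e^0=1.0000 + e^4=54.5982 + e^2=7.3891. Sum = 62.9873, which rounds to 62.99.

62.99


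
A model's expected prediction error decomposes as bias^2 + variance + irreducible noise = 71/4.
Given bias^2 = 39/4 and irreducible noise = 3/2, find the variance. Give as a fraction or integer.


Total error = bias^2 + variance + irreducible noise. So variance = 71/4 - 39/4 - 3/2 = 13/2.

13/2


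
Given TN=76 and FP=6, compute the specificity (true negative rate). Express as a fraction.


Specificity = TN / (TN + FP) = 76 / 82 = 38/41.

38/41


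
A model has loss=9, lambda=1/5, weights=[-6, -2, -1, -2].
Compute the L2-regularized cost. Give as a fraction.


L2 sq norm = sum(w^2) = 45. J = 9 + 1/5 * 45 = 18.

18


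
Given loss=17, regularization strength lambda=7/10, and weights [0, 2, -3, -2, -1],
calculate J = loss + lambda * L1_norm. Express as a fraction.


L1 norm = sum(|w|) = 8. J = 17 + 7/10 * 8 = 113/5.

113/5


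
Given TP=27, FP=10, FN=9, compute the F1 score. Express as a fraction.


Precision = 27/37 = 27/37. Recall = 27/36 = 3/4. F1 = 2*P*R/(P+R) = 54/73.

54/73


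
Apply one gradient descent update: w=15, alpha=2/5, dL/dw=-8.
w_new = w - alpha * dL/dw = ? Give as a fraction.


w_new = 15 - 2/5 * -8 = 15 - -16/5 = 91/5.

91/5


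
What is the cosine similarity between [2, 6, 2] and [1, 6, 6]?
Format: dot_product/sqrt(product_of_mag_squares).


dot = 50. |a|^2 = 44, |b|^2 = 73. cos = 50/sqrt(3212).

50/sqrt(3212)


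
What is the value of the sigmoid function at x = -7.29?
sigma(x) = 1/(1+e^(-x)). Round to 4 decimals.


sigma(-7.29) = 1/(1+e^(7.29)) = 1/(1+1465.570697) = 1/1466.570697 = 0.0007.

0.0007


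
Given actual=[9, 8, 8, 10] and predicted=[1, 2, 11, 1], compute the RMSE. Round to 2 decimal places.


MSE = 47.5000. RMSE = sqrt(47.5000) = 6.89.

6.89


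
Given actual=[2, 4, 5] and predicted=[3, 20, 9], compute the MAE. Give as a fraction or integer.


MAE = (1/3) * (|2-3|=1 + |4-20|=16 + |5-9|=4). Sum = 21. MAE = 7.

7


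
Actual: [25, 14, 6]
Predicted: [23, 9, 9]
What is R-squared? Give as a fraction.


Mean(y) = 15. SS_res = 38. SS_tot = 182. R^2 = 1 - 38/(182) = 72/91.

72/91


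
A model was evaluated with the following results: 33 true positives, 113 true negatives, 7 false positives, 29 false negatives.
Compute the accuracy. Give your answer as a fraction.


Accuracy = (TP + TN) / (TP + TN + FP + FN) = (33 + 113) / 182 = 73/91.

73/91


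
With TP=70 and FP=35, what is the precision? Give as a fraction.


Precision = TP / (TP + FP) = 70 / 105 = 2/3.

2/3


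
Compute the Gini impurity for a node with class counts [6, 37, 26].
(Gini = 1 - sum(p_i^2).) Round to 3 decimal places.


Total = 69. Proportions: 6/69, 37/69, 26/69. sum(p_i^2) = 0.4371. Gini = 1 - 0.4371 = 0.5629, which rounds to 0.563.

0.563


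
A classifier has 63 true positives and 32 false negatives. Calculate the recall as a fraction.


Recall = TP / (TP + FN) = 63 / 95 = 63/95.

63/95


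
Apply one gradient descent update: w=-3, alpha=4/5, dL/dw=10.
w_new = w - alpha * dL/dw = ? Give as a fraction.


w_new = -3 - 4/5 * 10 = -3 - 8 = -11.

-11


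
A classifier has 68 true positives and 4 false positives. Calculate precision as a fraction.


Precision = TP / (TP + FP) = 68 / 72 = 17/18.

17/18


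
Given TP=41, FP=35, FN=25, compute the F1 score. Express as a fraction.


Precision = 41/76 = 41/76. Recall = 41/66 = 41/66. F1 = 2*P*R/(P+R) = 41/71.

41/71


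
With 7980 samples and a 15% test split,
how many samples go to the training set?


Test set = 7980 * 15% = 1197. Training set = 7980 - 1197 = 6783.

6783


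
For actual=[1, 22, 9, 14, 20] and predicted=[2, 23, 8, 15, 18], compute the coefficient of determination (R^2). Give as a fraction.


Mean(y) = 66/5. SS_res = 8. SS_tot = 1454/5. R^2 = 1 - 8/(1454/5) = 707/727.

707/727


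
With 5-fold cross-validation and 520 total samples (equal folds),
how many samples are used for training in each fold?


Each validation fold has 520/5 = 104 samples. Training set = 520 - 104 = 416.

416


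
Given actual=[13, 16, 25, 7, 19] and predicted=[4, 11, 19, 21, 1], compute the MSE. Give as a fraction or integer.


MSE = (1/5) * ((13-4)^2=81 + (16-11)^2=25 + (25-19)^2=36 + (7-21)^2=196 + (19-1)^2=324). Sum = 662. MSE = 662/5.

662/5


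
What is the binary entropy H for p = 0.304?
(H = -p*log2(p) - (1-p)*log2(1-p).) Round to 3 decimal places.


H = -0.304*log2(0.304) - 0.696*log2(0.696) = 0.886.

0.886


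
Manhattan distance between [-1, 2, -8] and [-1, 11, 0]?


d = sum of absolute differences: |-1--1|=0 + |2-11|=9 + |-8-0|=8 = 17.

17


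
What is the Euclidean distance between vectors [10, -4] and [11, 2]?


d = sqrt(sum of squared differences). (10-11)^2=1, (-4-2)^2=36. Sum = 37.

sqrt(37)


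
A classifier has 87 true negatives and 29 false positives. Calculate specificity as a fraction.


Specificity = TN / (TN + FP) = 87 / 116 = 3/4.

3/4


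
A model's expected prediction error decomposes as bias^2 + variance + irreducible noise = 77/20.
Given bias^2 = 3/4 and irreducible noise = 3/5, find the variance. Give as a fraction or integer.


Total error = bias^2 + variance + irreducible noise. So variance = 77/20 - 3/4 - 3/5 = 5/2.

5/2


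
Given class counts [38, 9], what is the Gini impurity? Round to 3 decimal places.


Total = 47. Proportions: 38/47, 9/47. sum(p_i^2) = 0.6904. Gini = 1 - 0.6904 = 0.3096, which rounds to 0.310.

0.310


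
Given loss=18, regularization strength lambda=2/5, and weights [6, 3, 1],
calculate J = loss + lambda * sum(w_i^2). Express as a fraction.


L2 sq norm = sum(w^2) = 46. J = 18 + 2/5 * 46 = 182/5.

182/5


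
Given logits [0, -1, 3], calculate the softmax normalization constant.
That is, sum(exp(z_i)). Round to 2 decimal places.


Denom = e^0=1.0000 + e^-1=0.3679 + e^3=20.0855. Sum = 21.4534, which rounds to 21.45.

21.45


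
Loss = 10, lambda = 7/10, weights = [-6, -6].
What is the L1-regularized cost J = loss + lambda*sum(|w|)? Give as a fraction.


L1 norm = sum(|w|) = 12. J = 10 + 7/10 * 12 = 92/5.

92/5


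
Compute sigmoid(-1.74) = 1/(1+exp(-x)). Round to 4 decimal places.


sigma(-1.74) = 1/(1+e^(1.74)) = 1/(1+5.697343) = 1/6.697343 = 0.1493.

0.1493


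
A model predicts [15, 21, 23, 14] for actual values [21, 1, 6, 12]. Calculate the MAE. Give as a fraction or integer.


MAE = (1/4) * (|21-15|=6 + |1-21|=20 + |6-23|=17 + |12-14|=2). Sum = 45. MAE = 45/4.

45/4


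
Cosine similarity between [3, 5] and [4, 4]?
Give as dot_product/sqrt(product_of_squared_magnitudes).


dot = 32. |a|^2 = 34, |b|^2 = 32. cos = 32/sqrt(1088).

32/sqrt(1088)


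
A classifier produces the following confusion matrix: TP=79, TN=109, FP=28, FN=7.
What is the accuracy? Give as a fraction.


Accuracy = (TP + TN) / (TP + TN + FP + FN) = (79 + 109) / 223 = 188/223.

188/223


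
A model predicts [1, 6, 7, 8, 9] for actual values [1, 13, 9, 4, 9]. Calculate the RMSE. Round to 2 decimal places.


MSE = 13.8000. RMSE = sqrt(13.8000) = 3.71.

3.71


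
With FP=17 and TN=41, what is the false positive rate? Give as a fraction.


FPR = FP / (FP + TN) = 17 / 58 = 17/58.

17/58


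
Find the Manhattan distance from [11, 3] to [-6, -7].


d = sum of absolute differences: |11--6|=17 + |3--7|=10 = 27.

27


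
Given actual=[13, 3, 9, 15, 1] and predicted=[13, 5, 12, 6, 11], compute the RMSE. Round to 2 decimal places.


MSE = 38.8000. RMSE = sqrt(38.8000) = 6.23.

6.23


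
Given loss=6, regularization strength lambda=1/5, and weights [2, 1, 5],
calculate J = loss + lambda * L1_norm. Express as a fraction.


L1 norm = sum(|w|) = 8. J = 6 + 1/5 * 8 = 38/5.

38/5


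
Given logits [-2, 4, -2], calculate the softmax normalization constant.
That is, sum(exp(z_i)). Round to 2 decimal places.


Denom = e^-2=0.1353 + e^4=54.5982 + e^-2=0.1353. Sum = 54.8688, which rounds to 54.87.

54.87


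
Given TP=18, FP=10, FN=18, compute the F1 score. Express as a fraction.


Precision = 18/28 = 9/14. Recall = 18/36 = 1/2. F1 = 2*P*R/(P+R) = 9/16.

9/16


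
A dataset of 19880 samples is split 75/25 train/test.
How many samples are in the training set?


Test set = 19880 * 25% = 4970. Training set = 19880 - 4970 = 14910.

14910


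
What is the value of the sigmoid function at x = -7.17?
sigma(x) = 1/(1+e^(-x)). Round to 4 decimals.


sigma(-7.17) = 1/(1+e^(7.17)) = 1/(1+1299.844603) = 1/1300.844603 = 0.0008.

0.0008


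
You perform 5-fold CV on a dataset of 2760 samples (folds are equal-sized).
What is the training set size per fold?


Each validation fold has 2760/5 = 552 samples. Training set = 2760 - 552 = 2208.

2208


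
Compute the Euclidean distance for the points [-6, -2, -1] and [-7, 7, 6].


d = sqrt(sum of squared differences). (-6--7)^2=1, (-2-7)^2=81, (-1-6)^2=49. Sum = 131.

sqrt(131)


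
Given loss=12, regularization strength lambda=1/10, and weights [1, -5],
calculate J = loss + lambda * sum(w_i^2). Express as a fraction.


L2 sq norm = sum(w^2) = 26. J = 12 + 1/10 * 26 = 73/5.

73/5


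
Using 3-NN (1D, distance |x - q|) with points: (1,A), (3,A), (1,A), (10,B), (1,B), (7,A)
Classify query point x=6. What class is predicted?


Distances: |1-6|=5, |3-6|=3, |1-6|=5, |10-6|=4, |1-6|=5, |7-6|=1. 3 nearest: (7,A), (3,A), (10,B). Counts: {'A': 2, 'B': 1}. Majority class: A.

A


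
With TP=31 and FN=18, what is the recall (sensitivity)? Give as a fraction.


Recall = TP / (TP + FN) = 31 / 49 = 31/49.

31/49


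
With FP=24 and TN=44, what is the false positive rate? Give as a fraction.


FPR = FP / (FP + TN) = 24 / 68 = 6/17.

6/17


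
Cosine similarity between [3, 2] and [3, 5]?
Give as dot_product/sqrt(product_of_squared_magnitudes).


dot = 19. |a|^2 = 13, |b|^2 = 34. cos = 19/sqrt(442).

19/sqrt(442)


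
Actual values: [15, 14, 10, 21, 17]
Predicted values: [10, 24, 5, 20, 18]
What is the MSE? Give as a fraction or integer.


MSE = (1/5) * ((15-10)^2=25 + (14-24)^2=100 + (10-5)^2=25 + (21-20)^2=1 + (17-18)^2=1). Sum = 152. MSE = 152/5.

152/5
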